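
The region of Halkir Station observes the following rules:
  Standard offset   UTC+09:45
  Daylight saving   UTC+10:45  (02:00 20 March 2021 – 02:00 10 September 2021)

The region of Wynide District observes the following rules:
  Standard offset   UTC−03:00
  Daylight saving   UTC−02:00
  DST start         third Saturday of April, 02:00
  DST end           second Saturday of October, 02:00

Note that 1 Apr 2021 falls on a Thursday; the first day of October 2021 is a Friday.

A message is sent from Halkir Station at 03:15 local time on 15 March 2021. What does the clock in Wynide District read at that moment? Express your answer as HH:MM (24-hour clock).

15 March 2021 is outside the daylight-saving period (20 March – 10 September), so Halkir Station is on standard time, UTC+09:45.
03:15 Halkir Station − 9h45m = 17:30 UTC (rolling into the previous day, 14 March 2021).
1 April 2021 is a Thursday, so the first Saturday is April 3 and the third is April 17.
1 October 2021 is a Friday, so the first Saturday is October 2 and the second is October 9.
At the standard offset (UTC−03:00), 17:30 UTC − 3h = 14:30 Wynide District standard time.
Daylight saving runs 17 April – 9 October; the standard-time date in Wynide District, 14 March 2021, is outside that window, so Wynide District is on standard time at UTC−03:00.
17:30 UTC − 3h = 14:30 Wynide District.

14:30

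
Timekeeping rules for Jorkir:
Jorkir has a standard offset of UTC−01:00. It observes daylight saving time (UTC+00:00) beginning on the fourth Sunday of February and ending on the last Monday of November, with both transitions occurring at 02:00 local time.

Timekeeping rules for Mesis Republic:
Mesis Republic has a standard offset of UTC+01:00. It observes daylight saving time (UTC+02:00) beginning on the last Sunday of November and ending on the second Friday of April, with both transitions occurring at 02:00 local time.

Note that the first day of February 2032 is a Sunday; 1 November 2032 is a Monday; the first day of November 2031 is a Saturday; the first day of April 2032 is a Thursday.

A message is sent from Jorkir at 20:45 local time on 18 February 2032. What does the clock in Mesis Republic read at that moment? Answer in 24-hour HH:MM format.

23:45

1 February 2032 is a Sunday, so the first Sunday is February 1 and the fourth is February 22.
1 November 2032 is a Monday, so Mondays fall on 1, 8, 15, 22, 29; the last is November 29.
Daylight saving runs 22 February – 29 November; 18 February 2032 is outside that window, so Jorkir is on standard time at UTC−01:00.
20:45 Jorkir + 1h = 21:45 UTC.
1 November 2031 is a Saturday, so Sundays fall on 2, 9, 16, 23, 30; the last is November 30.
1 April 2032 is a Thursday, so the first Friday is April 2 and the second is April 9.
At the standard offset (UTC+01:00), 21:45 UTC + 1h = 22:45 Mesis Republic standard time.
The standard-time date in Mesis Republic, 18 February 2032, falls between 30 November 2031 and 9 April 2032, so daylight saving is in effect and Mesis Republic is at UTC+02:00.
21:45 UTC + 2h = 23:45 Mesis Republic.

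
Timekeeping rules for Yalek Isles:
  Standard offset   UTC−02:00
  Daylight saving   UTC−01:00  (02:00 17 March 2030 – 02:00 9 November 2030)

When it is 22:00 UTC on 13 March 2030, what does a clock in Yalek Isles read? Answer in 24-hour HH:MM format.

At the standard offset (UTC−02:00), 22:00 UTC − 2h = 20:00 Yalek Isles standard time.
The standard-time date in Yalek Isles, 13 March 2030, does not fall between 17 March and 9 November, so daylight saving is not in effect and Yalek Isles is at UTC−02:00.
22:00 UTC − 2h = 20:00 local.

20:00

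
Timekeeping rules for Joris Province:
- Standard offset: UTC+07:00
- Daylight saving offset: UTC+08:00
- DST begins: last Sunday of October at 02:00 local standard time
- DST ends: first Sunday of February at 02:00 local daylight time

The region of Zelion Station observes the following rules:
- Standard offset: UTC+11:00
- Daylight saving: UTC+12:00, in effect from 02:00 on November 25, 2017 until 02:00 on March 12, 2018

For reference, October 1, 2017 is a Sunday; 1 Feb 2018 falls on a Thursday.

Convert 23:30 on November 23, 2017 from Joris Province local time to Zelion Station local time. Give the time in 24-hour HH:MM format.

1 October 2017 is a Sunday, so Sundays fall on 1, 8, 15, 22, 29; the last is October 29.
1 February 2018 is a Thursday, so the first Sunday is February 4.
November 23, 2017 falls between 29 October 2017 and 4 February 2018, so daylight saving is in effect and Joris Province is at UTC+08:00.
23:30 Joris Province − 8h = 15:30 UTC.
At the standard offset (UTC+11:00), 15:30 UTC + 11h = 02:30 Zelion Station standard time (rolling into the next day, 24 November 2017).
The standard-time date in Zelion Station, November 24, 2017, does not fall between 25 November 2017 and 12 March 2018, so daylight saving is not in effect and Zelion Station is at UTC+11:00.
15:30 UTC + 11h = 02:30 Zelion Station (rolling into the next day, 24 November 2017).

02:30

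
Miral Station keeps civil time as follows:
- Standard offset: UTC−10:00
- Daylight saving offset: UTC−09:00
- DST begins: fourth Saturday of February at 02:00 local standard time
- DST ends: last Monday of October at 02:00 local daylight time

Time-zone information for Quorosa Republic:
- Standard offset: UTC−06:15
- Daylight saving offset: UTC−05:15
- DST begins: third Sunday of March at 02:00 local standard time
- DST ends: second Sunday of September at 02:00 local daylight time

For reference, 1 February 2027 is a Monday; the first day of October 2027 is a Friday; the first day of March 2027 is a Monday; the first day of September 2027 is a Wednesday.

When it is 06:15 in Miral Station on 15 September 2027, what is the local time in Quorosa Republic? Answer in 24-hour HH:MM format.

09:00

1 February 2027 is a Monday, so the first Saturday is February 6 and the fourth is February 27.
1 October 2027 is a Friday, so Mondays fall on 4, 11, 18, 25; the last is October 25.
Daylight saving runs 27 February – 25 October; 15 September 2027 is inside that window, so Miral Station is at UTC−09:00.
06:15 Miral Station + 9h = 15:15 UTC.
1 March 2027 is a Monday, so the first Sunday is March 7 and the third is March 21.
1 September 2027 is a Wednesday, so the first Sunday is September 5 and the second is September 12.
At the standard offset (UTC−06:15), 15:15 UTC − 6h15m = 09:00 Quorosa Republic standard time.
The standard-time date in Quorosa Republic, 15 September 2027, does not fall between 21 March and 12 September, so daylight saving is not in effect and Quorosa Republic is at UTC−06:15.
15:15 UTC − 6h15m = 09:00 Quorosa Republic.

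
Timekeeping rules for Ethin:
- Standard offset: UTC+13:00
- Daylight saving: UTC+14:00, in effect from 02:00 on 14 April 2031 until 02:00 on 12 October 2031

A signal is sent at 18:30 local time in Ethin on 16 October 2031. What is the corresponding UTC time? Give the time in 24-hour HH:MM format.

05:30

16 October 2031 does not fall between 14 April and 12 October, so daylight saving is not in effect and Ethin is at UTC+13:00.
18:30 local − 13h = 05:30 UTC.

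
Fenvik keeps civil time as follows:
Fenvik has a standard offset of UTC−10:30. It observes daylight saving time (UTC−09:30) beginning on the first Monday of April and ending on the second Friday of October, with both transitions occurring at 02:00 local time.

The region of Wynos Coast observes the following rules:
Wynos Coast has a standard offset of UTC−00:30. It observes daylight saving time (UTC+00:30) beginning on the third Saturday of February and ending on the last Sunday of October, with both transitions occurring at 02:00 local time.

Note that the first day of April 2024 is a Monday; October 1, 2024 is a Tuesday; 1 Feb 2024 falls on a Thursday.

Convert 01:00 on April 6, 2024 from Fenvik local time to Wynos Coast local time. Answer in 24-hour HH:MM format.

1 April 2024 is a Monday, so the first Monday is April 1.
1 October 2024 is a Tuesday, so the first Friday is October 4 and the second is October 11.
Daylight saving runs 1 April – 11 October; April 6, 2024 is inside that window, so Fenvik is at UTC−09:30.
01:00 Fenvik + 9h30m = 10:30 UTC.
1 February 2024 is a Thursday, so the first Saturday is February 3 and the third is February 17.
1 October 2024 is a Tuesday, so Sundays fall on 6, 13, 20, 27; the last is October 27.
At the standard offset (UTC−00:30), 10:30 UTC − 0h30m = 10:00 Wynos Coast standard time.
The standard-time date in Wynos Coast, April 6, 2024, falls between 17 February and 27 October, so daylight saving is in effect and Wynos Coast is at UTC+00:30.
10:30 UTC + 0h30m = 11:00 Wynos Coast.

11:00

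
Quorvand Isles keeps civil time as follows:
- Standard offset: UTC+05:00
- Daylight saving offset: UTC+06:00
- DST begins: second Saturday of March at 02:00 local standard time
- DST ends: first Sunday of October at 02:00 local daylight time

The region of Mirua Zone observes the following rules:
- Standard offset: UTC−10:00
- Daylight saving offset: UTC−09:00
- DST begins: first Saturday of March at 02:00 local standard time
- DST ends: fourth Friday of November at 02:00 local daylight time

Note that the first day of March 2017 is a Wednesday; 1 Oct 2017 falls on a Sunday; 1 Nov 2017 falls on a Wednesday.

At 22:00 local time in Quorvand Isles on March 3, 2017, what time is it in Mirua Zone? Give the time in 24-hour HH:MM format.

07:00

1 March 2017 is a Wednesday, so the first Saturday is March 4 and the second is March 11.
1 October 2017 is a Sunday, so the first Sunday is October 1.
Daylight saving runs 11 March – 1 October; March 3, 2017 is outside that window, so Quorvand Isles is on standard time at UTC+05:00.
22:00 Quorvand Isles − 5h = 17:00 UTC.
1 March 2017 is a Wednesday, so the first Saturday is March 4.
1 November 2017 is a Wednesday, so the first Friday is November 3 and the fourth is November 24.
At the standard offset (UTC−10:00), 17:00 UTC − 10h = 07:00 Mirua Zone standard time.
The standard-time date in Mirua Zone, March 3, 2017, is outside the daylight-saving period (4 March – 24 November), so Mirua Zone is on standard time, UTC−10:00.
17:00 UTC − 10h = 07:00 Mirua Zone.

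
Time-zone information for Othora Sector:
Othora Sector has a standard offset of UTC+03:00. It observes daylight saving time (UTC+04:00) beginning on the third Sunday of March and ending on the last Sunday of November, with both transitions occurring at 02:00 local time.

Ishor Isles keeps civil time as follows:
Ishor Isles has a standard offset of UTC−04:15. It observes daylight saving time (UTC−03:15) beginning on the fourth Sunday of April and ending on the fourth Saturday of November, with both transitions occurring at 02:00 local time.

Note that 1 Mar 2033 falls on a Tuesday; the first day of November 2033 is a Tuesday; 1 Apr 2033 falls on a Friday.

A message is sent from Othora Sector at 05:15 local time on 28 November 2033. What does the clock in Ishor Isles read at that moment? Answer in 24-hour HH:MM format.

1 March 2033 is a Tuesday, so the first Sunday is March 6 and the third is March 20.
1 November 2033 is a Tuesday, so Sundays fall on 6, 13, 20, 27; the last is November 27.
28 November 2033 does not fall between 20 March and 27 November, so daylight saving is not in effect and Othora Sector is at UTC+03:00.
05:15 Othora Sector − 3h = 02:15 UTC.
1 April 2033 is a Friday, so the first Sunday is April 3 and the fourth is April 24.
1 November 2033 is a Tuesday, so the first Saturday is November 5 and the fourth is November 26.
At the standard offset (UTC−04:15), 02:15 UTC − 4h15m = 22:00 Ishor Isles standard time (rolling into the previous day, 27 November 2033).
The standard-time date in Ishor Isles, 27 November 2033, is outside the daylight-saving period (24 April – 26 November), so Ishor Isles is on standard time, UTC−04:15.
02:15 UTC − 4h15m = 22:00 Ishor Isles (rolling into the previous day, 27 November 2033).

22:00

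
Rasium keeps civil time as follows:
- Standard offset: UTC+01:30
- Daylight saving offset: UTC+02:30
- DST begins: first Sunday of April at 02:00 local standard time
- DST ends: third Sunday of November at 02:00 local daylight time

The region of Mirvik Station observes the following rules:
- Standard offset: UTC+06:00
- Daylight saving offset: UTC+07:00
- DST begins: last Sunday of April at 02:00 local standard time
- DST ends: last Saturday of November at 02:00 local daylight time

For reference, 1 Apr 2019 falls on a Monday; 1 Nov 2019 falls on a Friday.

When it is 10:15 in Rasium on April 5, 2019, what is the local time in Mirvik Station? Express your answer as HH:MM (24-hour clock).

14:45

1 April 2019 is a Monday, so the first Sunday is April 7.
1 November 2019 is a Friday, so the first Sunday is November 3 and the third is November 17.
April 5, 2019 is outside the daylight-saving period (7 April – 17 November), so Rasium is on standard time, UTC+01:30.
10:15 Rasium − 1h30m = 08:45 UTC.
1 April 2019 is a Monday, so Sundays fall on 7, 14, 21, 28; the last is April 28.
1 November 2019 is a Friday, so Saturdays fall on 2, 9, 16, 23, 30; the last is November 30.
At the standard offset (UTC+06:00), 08:45 UTC + 6h = 14:45 Mirvik Station standard time.
The standard-time date in Mirvik Station, April 5, 2019, is outside the daylight-saving period (28 April – 30 November), so Mirvik Station is on standard time, UTC+06:00.
08:45 UTC + 6h = 14:45 Mirvik Station.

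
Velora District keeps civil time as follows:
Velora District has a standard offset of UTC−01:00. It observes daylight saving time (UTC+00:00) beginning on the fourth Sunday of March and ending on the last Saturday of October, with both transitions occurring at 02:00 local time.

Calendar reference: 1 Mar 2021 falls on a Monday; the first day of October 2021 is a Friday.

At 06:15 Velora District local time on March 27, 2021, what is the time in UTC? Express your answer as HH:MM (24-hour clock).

1 March 2021 is a Monday, so the first Sunday is March 7 and the fourth is March 28.
1 October 2021 is a Friday, so Saturdays fall on 2, 9, 16, 23, 30; the last is October 30.
March 27, 2021 does not fall between 28 March and 30 October, so daylight saving is not in effect and Velora District is at UTC−01:00.
06:15 local + 1h = 07:15 UTC.

07:15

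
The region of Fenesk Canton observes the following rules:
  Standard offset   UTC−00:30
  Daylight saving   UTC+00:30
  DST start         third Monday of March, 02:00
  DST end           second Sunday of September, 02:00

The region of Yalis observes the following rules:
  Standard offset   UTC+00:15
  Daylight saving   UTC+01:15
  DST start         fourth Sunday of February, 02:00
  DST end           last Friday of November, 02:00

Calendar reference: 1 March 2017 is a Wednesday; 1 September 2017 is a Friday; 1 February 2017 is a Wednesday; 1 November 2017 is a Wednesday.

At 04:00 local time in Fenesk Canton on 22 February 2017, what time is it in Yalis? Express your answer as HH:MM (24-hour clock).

04:45

1 March 2017 is a Wednesday, so the first Monday is March 6 and the third is March 20.
1 September 2017 is a Friday, so the first Sunday is September 3 and the second is September 10.
Daylight saving runs 20 March – 10 September; 22 February 2017 is outside that window, so Fenesk Canton is on standard time at UTC−00:30.
04:00 Fenesk Canton + 0h30m = 04:30 UTC.
1 February 2017 is a Wednesday, so the first Sunday is February 5 and the fourth is February 26.
1 November 2017 is a Wednesday, so Fridays fall on 3, 10, 17, 24; the last is November 24.
At the standard offset (UTC+00:15), 04:30 UTC + 0h15m = 04:45 Yalis standard time.
The standard-time date in Yalis, 22 February 2017, does not fall between 26 February and 24 November, so daylight saving is not in effect and Yalis is at UTC+00:15.
04:30 UTC + 0h15m = 04:45 Yalis.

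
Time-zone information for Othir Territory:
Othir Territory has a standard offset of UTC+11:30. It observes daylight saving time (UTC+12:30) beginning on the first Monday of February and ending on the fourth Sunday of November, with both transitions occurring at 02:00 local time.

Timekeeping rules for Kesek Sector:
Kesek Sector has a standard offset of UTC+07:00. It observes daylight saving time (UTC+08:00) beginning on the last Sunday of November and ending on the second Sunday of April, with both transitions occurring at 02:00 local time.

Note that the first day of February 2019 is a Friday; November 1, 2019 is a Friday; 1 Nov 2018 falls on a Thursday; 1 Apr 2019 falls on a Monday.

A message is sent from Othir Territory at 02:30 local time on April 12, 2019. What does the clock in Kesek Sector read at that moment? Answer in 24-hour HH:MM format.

1 February 2019 is a Friday, so the first Monday is February 4.
1 November 2019 is a Friday, so the first Sunday is November 3 and the fourth is November 24.
April 12, 2019 falls between 4 February and 24 November, so daylight saving is in effect and Othir Territory is at UTC+12:30.
02:30 Othir Territory − 12h30m = 14:00 UTC (rolling into the previous day, 11 April 2019).
1 November 2018 is a Thursday, so Sundays fall on 4, 11, 18, 25; the last is November 25.
1 April 2019 is a Monday, so the first Sunday is April 7 and the second is April 14.
At the standard offset (UTC+07:00), 14:00 UTC + 7h = 21:00 Kesek Sector standard time.
Daylight saving runs 25 November 2018 – 14 April 2019; the standard-time date in Kesek Sector, April 11, 2019, is inside that window, so Kesek Sector is at UTC+08:00.
14:00 UTC + 8h = 22:00 Kesek Sector.

22:00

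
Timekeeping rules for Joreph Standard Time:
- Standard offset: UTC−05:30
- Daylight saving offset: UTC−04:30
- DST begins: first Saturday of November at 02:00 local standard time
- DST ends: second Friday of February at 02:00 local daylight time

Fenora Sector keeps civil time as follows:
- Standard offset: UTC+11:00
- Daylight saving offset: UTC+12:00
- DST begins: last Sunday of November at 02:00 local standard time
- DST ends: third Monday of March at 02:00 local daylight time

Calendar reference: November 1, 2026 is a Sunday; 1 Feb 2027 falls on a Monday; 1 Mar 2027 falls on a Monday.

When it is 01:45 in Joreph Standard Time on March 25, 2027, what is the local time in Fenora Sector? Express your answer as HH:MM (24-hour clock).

1 November 2026 is a Sunday, so the first Saturday is November 7.
1 February 2027 is a Monday, so the first Friday is February 5 and the second is February 12.
March 25, 2027 is outside the daylight-saving period (7 November 2026 – 12 February 2027), so Joreph Standard Time is on standard time, UTC−05:30.
01:45 Joreph Standard Time + 5h30m = 07:15 UTC.
1 November 2026 is a Sunday, so Sundays fall on 1, 8, 15, 22, 29; the last is November 29.
1 March 2027 is a Monday, so the first Monday is March 1 and the third is March 15.
At the standard offset (UTC+11:00), 07:15 UTC + 11h = 18:15 Fenora Sector standard time.
The standard-time date in Fenora Sector, March 25, 2027, is outside the daylight-saving period (29 November 2026 – 15 March 2027), so Fenora Sector is on standard time, UTC+11:00.
07:15 UTC + 11h = 18:15 Fenora Sector.

18:15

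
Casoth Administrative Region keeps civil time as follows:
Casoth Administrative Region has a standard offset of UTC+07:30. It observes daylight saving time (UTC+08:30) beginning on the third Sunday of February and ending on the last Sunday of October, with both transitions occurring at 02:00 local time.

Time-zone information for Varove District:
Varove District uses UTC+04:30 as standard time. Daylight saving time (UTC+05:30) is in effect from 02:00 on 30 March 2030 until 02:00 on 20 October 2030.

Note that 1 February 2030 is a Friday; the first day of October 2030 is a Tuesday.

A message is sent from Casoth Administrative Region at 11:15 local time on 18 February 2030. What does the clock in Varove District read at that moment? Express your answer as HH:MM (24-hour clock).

1 February 2030 is a Friday, so the first Sunday is February 3 and the third is February 17.
1 October 2030 is a Tuesday, so Sundays fall on 6, 13, 20, 27; the last is October 27.
Daylight saving runs 17 February – 27 October; 18 February 2030 is inside that window, so Casoth Administrative Region is at UTC+08:30.
11:15 Casoth Administrative Region − 8h30m = 02:45 UTC.
At the standard offset (UTC+04:30), 02:45 UTC + 4h30m = 07:15 Varove District standard time.
The standard-time date in Varove District, 18 February 2030, is outside the daylight-saving period (30 March – 20 October), so Varove District is on standard time, UTC+04:30.
02:45 UTC + 4h30m = 07:15 Varove District.

07:15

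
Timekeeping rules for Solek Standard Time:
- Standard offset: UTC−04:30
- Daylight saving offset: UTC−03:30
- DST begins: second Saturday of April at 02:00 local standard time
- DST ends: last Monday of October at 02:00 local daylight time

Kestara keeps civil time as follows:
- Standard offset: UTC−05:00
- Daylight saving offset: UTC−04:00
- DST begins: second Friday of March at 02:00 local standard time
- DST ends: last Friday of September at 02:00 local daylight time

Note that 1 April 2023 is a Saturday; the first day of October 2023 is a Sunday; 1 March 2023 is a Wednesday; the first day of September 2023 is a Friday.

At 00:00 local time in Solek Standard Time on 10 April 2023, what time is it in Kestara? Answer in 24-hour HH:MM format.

23:30

1 April 2023 is a Saturday, so the first Saturday is April 1 and the second is April 8.
1 October 2023 is a Sunday, so Mondays fall on 2, 9, 16, 23, 30; the last is October 30.
Daylight saving runs 8 April – 30 October; 10 April 2023 is inside that window, so Solek Standard Time is at UTC−03:30.
00:00 Solek Standard Time + 3h30m = 03:30 UTC.
1 March 2023 is a Wednesday, so the first Friday is March 3 and the second is March 10.
1 September 2023 is a Friday, so Fridays fall on 1, 8, 15, 22, 29; the last is September 29.
At the standard offset (UTC−05:00), 03:30 UTC − 5h = 22:30 Kestara standard time (rolling into the previous day, 9 April 2023).
Daylight saving runs 10 March – 29 September; the standard-time date in Kestara, 9 April 2023, is inside that window, so Kestara is at UTC−04:00.
03:30 UTC − 4h = 23:30 Kestara (rolling into the previous day, 9 April 2023).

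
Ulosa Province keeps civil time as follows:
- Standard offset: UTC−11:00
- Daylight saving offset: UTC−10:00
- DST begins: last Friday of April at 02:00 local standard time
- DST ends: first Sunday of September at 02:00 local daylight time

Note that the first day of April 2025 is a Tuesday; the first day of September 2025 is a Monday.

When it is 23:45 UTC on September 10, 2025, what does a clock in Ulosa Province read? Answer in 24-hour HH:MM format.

1 April 2025 is a Tuesday, so Fridays fall on 4, 11, 18, 25; the last is April 25.
1 September 2025 is a Monday, so the first Sunday is September 7.
At the standard offset (UTC−11:00), 23:45 UTC − 11h = 12:45 Ulosa Province standard time.
Daylight saving runs 25 April – 7 September; the standard-time date in Ulosa Province, September 10, 2025, is outside that window, so Ulosa Province is on standard time at UTC−11:00.
23:45 UTC − 11h = 12:45 local.

12:45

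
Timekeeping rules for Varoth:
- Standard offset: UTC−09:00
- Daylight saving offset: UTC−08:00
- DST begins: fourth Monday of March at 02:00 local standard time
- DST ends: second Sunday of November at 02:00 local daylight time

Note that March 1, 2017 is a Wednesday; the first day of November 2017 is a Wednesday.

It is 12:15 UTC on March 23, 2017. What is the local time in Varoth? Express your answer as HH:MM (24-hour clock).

03:15

1 March 2017 is a Wednesday, so the first Monday is March 6 and the fourth is March 27.
1 November 2017 is a Wednesday, so the first Sunday is November 5 and the second is November 12.
At the standard offset (UTC−09:00), 12:15 UTC − 9h = 03:15 Varoth standard time.
The standard-time date in Varoth, March 23, 2017, does not fall between 27 March and 12 November, so daylight saving is not in effect and Varoth is at UTC−09:00.
12:15 UTC − 9h = 03:15 local.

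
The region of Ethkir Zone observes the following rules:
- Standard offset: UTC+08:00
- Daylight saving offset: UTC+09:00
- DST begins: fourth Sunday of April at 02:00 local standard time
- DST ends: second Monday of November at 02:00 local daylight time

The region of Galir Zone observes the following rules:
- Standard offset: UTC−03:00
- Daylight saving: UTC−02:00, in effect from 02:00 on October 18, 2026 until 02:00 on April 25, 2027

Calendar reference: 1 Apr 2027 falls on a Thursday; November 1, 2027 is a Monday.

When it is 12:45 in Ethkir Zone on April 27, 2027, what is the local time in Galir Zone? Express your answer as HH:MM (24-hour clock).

1 April 2027 is a Thursday, so the first Sunday is April 4 and the fourth is April 25.
1 November 2027 is a Monday, so the first Monday is November 1 and the second is November 8.
April 27, 2027 falls between 25 April and 8 November, so daylight saving is in effect and Ethkir Zone is at UTC+09:00.
12:45 Ethkir Zone − 9h = 03:45 UTC.
At the standard offset (UTC−03:00), 03:45 UTC − 3h = 00:45 Galir Zone standard time.
The standard-time date in Galir Zone, April 27, 2027, is outside the daylight-saving period (18 October 2026 – 25 April 2027), so Galir Zone is on standard time, UTC−03:00.
03:45 UTC − 3h = 00:45 Galir Zone.

00:45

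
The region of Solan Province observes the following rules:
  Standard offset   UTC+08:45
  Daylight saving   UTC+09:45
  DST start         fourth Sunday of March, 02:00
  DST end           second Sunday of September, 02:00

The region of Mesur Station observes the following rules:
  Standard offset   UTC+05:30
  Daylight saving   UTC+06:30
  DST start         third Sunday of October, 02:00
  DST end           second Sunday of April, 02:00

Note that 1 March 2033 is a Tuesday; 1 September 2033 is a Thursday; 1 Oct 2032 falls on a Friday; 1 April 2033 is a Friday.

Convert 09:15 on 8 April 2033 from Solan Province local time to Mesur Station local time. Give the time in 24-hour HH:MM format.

1 March 2033 is a Tuesday, so the first Sunday is March 6 and the fourth is March 27.
1 September 2033 is a Thursday, so the first Sunday is September 4 and the second is September 11.
8 April 2033 falls between 27 March and 11 September, so daylight saving is in effect and Solan Province is at UTC+09:45.
09:15 Solan Province − 9h45m = 23:30 UTC (rolling into the previous day, 7 April 2033).
1 October 2032 is a Friday, so the first Sunday is October 3 and the third is October 17.
1 April 2033 is a Friday, so the first Sunday is April 3 and the second is April 10.
At the standard offset (UTC+05:30), 23:30 UTC + 5h30m = 05:00 Mesur Station standard time (rolling into the next day, 8 April 2033).
The standard-time date in Mesur Station, 8 April 2033, lies within the daylight-saving period (17 October 2032 – 10 April 2033), so Mesur Station is on daylight time, UTC+06:30.
23:30 UTC + 6h30m = 06:00 Mesur Station (rolling into the next day, 8 April 2033).

06:00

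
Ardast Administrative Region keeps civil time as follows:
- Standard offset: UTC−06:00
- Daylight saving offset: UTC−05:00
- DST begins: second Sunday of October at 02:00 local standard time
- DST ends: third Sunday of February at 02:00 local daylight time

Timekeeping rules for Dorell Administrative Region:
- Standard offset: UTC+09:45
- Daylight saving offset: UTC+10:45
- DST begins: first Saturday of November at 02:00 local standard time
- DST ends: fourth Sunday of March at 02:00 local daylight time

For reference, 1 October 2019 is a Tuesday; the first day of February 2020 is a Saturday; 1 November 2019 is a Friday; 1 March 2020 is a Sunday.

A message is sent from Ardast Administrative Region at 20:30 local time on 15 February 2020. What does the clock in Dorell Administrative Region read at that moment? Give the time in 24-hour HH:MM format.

1 October 2019 is a Tuesday, so the first Sunday is October 6 and the second is October 13.
1 February 2020 is a Saturday, so the first Sunday is February 2 and the third is February 16.
15 February 2020 falls between 13 October 2019 and 16 February 2020, so daylight saving is in effect and Ardast Administrative Region is at UTC−05:00.
20:30 Ardast Administrative Region + 5h = 01:30 UTC (rolling into the next day, 16 February 2020).
1 November 2019 is a Friday, so the first Saturday is November 2.
1 March 2020 is a Sunday, so the first Sunday is March 1 and the fourth is March 22.
At the standard offset (UTC+09:45), 01:30 UTC + 9h45m = 11:15 Dorell Administrative Region standard time.
The standard-time date in Dorell Administrative Region, 16 February 2020, falls between 2 November 2019 and 22 March 2020, so daylight saving is in effect and Dorell Administrative Region is at UTC+10:45.
01:30 UTC + 10h45m = 12:15 Dorell Administrative Region.

12:15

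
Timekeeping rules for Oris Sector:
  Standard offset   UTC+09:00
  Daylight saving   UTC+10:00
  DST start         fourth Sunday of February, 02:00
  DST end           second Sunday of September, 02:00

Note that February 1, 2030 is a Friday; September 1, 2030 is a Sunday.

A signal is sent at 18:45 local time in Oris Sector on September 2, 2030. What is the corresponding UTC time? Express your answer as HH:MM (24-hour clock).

08:45

1 February 2030 is a Friday, so the first Sunday is February 3 and the fourth is February 24.
1 September 2030 is a Sunday, so the first Sunday is September 1 and the second is September 8.
September 2, 2030 falls between 24 February and 8 September, so daylight saving is in effect and Oris Sector is at UTC+10:00.
18:45 local − 10h = 08:45 UTC.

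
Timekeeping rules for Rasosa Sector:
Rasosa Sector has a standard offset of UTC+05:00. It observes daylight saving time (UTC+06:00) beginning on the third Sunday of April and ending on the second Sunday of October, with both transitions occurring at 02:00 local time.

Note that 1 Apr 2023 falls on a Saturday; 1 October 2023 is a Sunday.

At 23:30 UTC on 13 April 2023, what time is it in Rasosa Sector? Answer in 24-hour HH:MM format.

1 April 2023 is a Saturday, so the first Sunday is April 2 and the third is April 16.
1 October 2023 is a Sunday, so the first Sunday is October 1 and the second is October 8.
At the standard offset (UTC+05:00), 23:30 UTC + 5h = 04:30 Rasosa Sector standard time (rolling into the next day, 14 April 2023).
The standard-time date in Rasosa Sector, 14 April 2023, is outside the daylight-saving period (16 April – 8 October), so Rasosa Sector is on standard time, UTC+05:00.
23:30 UTC + 5h = 04:30 local (rolling into the next day, 14 April 2023).

04:30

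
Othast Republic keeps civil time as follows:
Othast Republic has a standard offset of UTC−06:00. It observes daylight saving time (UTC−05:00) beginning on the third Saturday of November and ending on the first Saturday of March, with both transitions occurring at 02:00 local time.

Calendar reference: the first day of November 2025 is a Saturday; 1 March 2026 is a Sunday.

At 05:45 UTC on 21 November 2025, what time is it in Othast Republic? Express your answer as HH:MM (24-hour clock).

1 November 2025 is a Saturday, so the first Saturday is November 1 and the third is November 15.
1 March 2026 is a Sunday, so the first Saturday is March 7.
At the standard offset (UTC−06:00), 05:45 UTC − 6h = 23:45 Othast Republic standard time (rolling into the previous day, 20 November 2025).
Daylight saving runs 15 November 2025 – 7 March 2026; the standard-time date in Othast Republic, 20 November 2025, is inside that window, so Othast Republic is at UTC−05:00.
05:45 UTC − 5h = 00:45 local.

00:45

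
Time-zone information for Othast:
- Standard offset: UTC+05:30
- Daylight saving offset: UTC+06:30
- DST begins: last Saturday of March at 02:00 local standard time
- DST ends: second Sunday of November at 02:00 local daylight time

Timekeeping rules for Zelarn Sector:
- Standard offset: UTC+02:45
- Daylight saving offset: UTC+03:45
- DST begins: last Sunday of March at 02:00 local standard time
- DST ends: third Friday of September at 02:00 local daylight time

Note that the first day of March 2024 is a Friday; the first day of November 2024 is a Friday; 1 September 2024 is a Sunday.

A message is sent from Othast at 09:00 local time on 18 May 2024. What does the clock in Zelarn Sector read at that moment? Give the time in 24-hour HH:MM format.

1 March 2024 is a Friday, so Saturdays fall on 2, 9, 16, 23, 30; the last is March 30.
1 November 2024 is a Friday, so the first Sunday is November 3 and the second is November 10.
18 May 2024 falls between 30 March and 10 November, so daylight saving is in effect and Othast is at UTC+06:30.
09:00 Othast − 6h30m = 02:30 UTC.
1 March 2024 is a Friday, so Sundays fall on 3, 10, 17, 24, 31; the last is March 31.
1 September 2024 is a Sunday, so the first Friday is September 6 and the third is September 20.
At the standard offset (UTC+02:45), 02:30 UTC + 2h45m = 05:15 Zelarn Sector standard time.
The standard-time date in Zelarn Sector, 18 May 2024, lies within the daylight-saving period (31 March – 20 September), so Zelarn Sector is on daylight time, UTC+03:45.
02:30 UTC + 3h45m = 06:15 Zelarn Sector.

06:15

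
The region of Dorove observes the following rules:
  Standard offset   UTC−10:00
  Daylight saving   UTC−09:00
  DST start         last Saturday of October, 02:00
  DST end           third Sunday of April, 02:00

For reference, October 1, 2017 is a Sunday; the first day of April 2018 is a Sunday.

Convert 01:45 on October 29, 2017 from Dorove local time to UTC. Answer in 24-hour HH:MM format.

1 October 2017 is a Sunday, so Saturdays fall on 7, 14, 21, 28; the last is October 28.
1 April 2018 is a Sunday, so the first Sunday is April 1 and the third is April 15.
Daylight saving runs 28 October 2017 – 15 April 2018; October 29, 2017 is inside that window, so Dorove is at UTC−09:00.
01:45 local + 9h = 10:45 UTC.

10:45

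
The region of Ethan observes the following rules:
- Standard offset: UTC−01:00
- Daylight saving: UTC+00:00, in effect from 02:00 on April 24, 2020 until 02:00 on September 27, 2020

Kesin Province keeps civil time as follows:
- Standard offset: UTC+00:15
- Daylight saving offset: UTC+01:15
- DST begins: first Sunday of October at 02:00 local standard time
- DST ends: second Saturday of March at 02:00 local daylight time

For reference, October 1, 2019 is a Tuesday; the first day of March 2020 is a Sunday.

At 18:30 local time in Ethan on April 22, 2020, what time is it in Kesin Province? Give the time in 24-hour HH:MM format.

April 22, 2020 is outside the daylight-saving period (24 April – 27 September), so Ethan is on standard time, UTC−01:00.
18:30 Ethan + 1h = 19:30 UTC.
1 October 2019 is a Tuesday, so the first Sunday is October 6.
1 March 2020 is a Sunday, so the first Saturday is March 7 and the second is March 14.
At the standard offset (UTC+00:15), 19:30 UTC + 0h15m = 19:45 Kesin Province standard time.
The standard-time date in Kesin Province, April 22, 2020, does not fall between 6 October 2019 and 14 March 2020, so daylight saving is not in effect and Kesin Province is at UTC+00:15.
19:30 UTC + 0h15m = 19:45 Kesin Province.

19:45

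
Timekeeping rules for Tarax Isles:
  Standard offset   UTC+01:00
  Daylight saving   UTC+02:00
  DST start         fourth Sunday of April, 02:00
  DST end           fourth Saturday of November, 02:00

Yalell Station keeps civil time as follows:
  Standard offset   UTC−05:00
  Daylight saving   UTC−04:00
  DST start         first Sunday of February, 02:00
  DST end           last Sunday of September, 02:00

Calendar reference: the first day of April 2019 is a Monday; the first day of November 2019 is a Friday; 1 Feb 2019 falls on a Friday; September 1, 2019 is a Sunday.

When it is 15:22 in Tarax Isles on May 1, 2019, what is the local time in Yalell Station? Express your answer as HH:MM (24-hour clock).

09:22

1 April 2019 is a Monday, so the first Sunday is April 7 and the fourth is April 28.
1 November 2019 is a Friday, so the first Saturday is November 2 and the fourth is November 23.
Daylight saving runs 28 April – 23 November; May 1, 2019 is inside that window, so Tarax Isles is at UTC+02:00.
15:22 Tarax Isles − 2h = 13:22 UTC.
1 February 2019 is a Friday, so the first Sunday is February 3.
1 September 2019 is a Sunday, so Sundays fall on 1, 8, 15, 22, 29; the last is September 29.
At the standard offset (UTC−05:00), 13:22 UTC − 5h = 08:22 Yalell Station standard time.
Daylight saving runs 3 February – 29 September; the standard-time date in Yalell Station, May 1, 2019, is inside that window, so Yalell Station is at UTC−04:00.
13:22 UTC − 4h = 09:22 Yalell Station.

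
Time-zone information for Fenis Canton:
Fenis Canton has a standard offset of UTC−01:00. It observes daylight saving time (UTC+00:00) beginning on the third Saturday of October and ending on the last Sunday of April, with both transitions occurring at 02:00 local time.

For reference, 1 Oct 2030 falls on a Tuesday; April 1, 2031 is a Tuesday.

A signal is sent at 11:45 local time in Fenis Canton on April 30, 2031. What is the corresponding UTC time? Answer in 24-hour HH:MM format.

12:45

1 October 2030 is a Tuesday, so the first Saturday is October 5 and the third is October 19.
1 April 2031 is a Tuesday, so Sundays fall on 6, 13, 20, 27; the last is April 27.
Daylight saving runs 19 October 2030 – 27 April 2031; April 30, 2031 is outside that window, so Fenis Canton is on standard time at UTC−01:00.
11:45 local + 1h = 12:45 UTC.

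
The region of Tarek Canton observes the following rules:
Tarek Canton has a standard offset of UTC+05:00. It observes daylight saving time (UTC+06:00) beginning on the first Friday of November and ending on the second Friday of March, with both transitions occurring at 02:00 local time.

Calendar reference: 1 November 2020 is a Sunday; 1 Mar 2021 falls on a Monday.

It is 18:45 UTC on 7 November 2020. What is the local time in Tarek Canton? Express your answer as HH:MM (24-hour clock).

00:45

1 November 2020 is a Sunday, so the first Friday is November 6.
1 March 2021 is a Monday, so the first Friday is March 5 and the second is March 12.
At the standard offset (UTC+05:00), 18:45 UTC + 5h = 23:45 Tarek Canton standard time.
The standard-time date in Tarek Canton, 7 November 2020, lies within the daylight-saving period (6 November 2020 – 12 March 2021), so Tarek Canton is on daylight time, UTC+06:00.
18:45 UTC + 6h = 00:45 local (rolling into the next day, 8 November 2020).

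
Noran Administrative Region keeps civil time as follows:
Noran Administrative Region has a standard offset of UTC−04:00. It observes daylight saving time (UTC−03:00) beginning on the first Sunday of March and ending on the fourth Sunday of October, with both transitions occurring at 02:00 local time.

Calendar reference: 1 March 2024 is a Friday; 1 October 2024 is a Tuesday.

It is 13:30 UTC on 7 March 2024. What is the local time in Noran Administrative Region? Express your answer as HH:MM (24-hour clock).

10:30

1 March 2024 is a Friday, so the first Sunday is March 3.
1 October 2024 is a Tuesday, so the first Sunday is October 6 and the fourth is October 27.
At the standard offset (UTC−04:00), 13:30 UTC − 4h = 09:30 Noran Administrative Region standard time.
Daylight saving runs 3 March – 27 October; the standard-time date in Noran Administrative Region, 7 March 2024, is inside that window, so Noran Administrative Region is at UTC−03:00.
13:30 UTC − 3h = 10:30 local.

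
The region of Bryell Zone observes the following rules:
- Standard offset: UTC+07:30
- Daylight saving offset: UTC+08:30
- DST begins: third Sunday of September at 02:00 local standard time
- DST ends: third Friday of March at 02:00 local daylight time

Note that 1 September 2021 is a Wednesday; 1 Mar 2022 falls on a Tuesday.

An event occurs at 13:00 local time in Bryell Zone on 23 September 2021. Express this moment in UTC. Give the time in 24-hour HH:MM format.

04:30

1 September 2021 is a Wednesday, so the first Sunday is September 5 and the third is September 19.
1 March 2022 is a Tuesday, so the first Friday is March 4 and the third is March 18.
23 September 2021 lies within the daylight-saving period (19 September 2021 – 18 March 2022), so Bryell Zone is on daylight time, UTC+08:30.
13:00 local − 8h30m = 04:30 UTC.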